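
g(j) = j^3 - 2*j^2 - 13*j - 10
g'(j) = 3*j^2 - 4*j - 13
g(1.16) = -26.21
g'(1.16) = -13.60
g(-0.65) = -2.67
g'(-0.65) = -9.13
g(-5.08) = -126.67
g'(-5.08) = 84.74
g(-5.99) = -218.81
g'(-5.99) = 118.60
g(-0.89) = -0.72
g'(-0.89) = -7.06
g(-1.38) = 1.50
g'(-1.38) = -1.77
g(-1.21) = 1.03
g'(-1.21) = -3.77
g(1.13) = -25.80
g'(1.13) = -13.69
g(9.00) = 440.00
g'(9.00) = 194.00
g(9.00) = 440.00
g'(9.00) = 194.00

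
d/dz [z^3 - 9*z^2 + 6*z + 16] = 3*z^2 - 18*z + 6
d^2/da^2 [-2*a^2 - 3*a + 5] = -4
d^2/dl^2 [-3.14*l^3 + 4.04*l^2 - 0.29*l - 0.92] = 8.08 - 18.84*l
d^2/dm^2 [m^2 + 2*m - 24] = 2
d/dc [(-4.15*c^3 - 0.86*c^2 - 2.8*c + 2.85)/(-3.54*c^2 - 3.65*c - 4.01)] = (14.691*c^4 + 30.295*c^3 + 43.1515*c^2 + 27.0752*c + 21.6305)/(12.5316*c^4 + 25.842*c^3 + 41.7133*c^2 + 29.273*c + 16.0801)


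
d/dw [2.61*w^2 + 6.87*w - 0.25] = 5.22*w + 6.87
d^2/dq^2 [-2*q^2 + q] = -4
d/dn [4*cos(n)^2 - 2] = -4*sin(2*n)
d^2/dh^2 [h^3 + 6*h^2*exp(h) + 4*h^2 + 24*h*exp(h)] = 6*h^2*exp(h) + 48*h*exp(h) + 6*h + 60*exp(h) + 8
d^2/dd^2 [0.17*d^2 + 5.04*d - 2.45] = 0.340000000000000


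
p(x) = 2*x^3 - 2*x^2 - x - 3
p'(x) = 6*x^2 - 4*x - 1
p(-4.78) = -262.35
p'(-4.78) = 155.21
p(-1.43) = -11.51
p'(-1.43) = 16.99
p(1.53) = -2.05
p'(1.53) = 6.93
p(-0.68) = -3.87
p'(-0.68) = 4.49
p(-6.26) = -565.74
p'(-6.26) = 259.17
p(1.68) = -0.84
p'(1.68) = 9.21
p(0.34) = -3.49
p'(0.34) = -1.67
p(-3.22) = -87.29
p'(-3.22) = 74.09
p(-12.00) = -3735.00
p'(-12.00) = 911.00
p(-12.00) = -3735.00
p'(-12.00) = 911.00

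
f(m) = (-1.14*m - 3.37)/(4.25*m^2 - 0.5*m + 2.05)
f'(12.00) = 0.00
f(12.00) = -0.03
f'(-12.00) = 0.00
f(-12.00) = 0.02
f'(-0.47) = -1.58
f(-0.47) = -0.88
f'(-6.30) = 0.00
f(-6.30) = 0.02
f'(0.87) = 1.05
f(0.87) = -0.90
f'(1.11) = 0.74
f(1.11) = -0.69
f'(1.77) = 0.30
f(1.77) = -0.37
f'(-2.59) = -0.05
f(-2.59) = -0.01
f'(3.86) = 0.04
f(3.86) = -0.12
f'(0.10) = -0.27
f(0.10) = -1.71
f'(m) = (0.5 - 8.5*m)*(-1.14*m - 3.37)/(4.25*m^2 - 0.5*m + 2.05)^2 - 1.14/(4.25*m^2 - 0.5*m + 2.05) = (4.845*m^2 + 28.645*m - 4.022)/(18.0625*m^4 - 4.25*m^3 + 17.675*m^2 - 2.05*m + 4.2025)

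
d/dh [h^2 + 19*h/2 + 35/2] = 2*h + 19/2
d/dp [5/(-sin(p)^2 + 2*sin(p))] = 10*(sin(p) - 1)*cos(p)/((sin(p) - 2)^2*sin(p)^2)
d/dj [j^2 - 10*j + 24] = 2*j - 10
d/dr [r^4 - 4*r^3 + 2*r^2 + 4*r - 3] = 4*r^3 - 12*r^2 + 4*r + 4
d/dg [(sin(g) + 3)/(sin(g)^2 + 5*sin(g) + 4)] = (-6*sin(g) + cos(g)^2 - 12)*cos(g)/(sin(g)^2 + 5*sin(g) + 4)^2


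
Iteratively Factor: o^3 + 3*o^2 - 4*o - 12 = (o + 2)*(o^2 + o - 6) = (o - 2)*(o + 2)*(o + 3)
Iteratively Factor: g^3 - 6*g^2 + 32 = (g + 2)*(g^2 - 8*g + 16) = (g - 4)*(g + 2)*(g - 4)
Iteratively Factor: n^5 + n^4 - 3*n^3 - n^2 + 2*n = (n - 1)*(n^4 + 2*n^3 - n^2 - 2*n) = (n - 1)*(n + 2)*(n^3 - n) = n*(n - 1)*(n + 2)*(n^2 - 1) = n*(n - 1)*(n + 1)*(n + 2)*(n - 1)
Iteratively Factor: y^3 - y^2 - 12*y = (y - 4)*(y^2 + 3*y) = (y - 4)*(y + 3)*(y)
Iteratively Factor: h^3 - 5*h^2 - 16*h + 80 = (h - 5)*(h^2 - 16) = (h - 5)*(h - 4)*(h + 4)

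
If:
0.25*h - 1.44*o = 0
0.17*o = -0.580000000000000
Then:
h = -19.65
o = -3.41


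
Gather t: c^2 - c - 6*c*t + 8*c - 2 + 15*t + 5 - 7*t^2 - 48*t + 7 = c^2 + 7*c - 7*t^2 + t*(-6*c - 33) + 10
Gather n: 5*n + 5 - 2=5*n + 3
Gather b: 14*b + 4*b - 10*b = 8*b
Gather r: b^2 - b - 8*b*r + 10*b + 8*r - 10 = b^2 + 9*b + r*(8 - 8*b) - 10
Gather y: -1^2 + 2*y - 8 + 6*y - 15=8*y - 24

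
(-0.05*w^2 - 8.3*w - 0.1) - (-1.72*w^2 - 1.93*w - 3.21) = 1.67*w^2 - 6.37*w + 3.11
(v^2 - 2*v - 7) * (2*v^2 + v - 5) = 2*v^4 - 3*v^3 - 21*v^2 + 3*v + 35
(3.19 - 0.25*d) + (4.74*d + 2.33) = 4.49*d + 5.52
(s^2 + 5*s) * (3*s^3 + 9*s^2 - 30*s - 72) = 3*s^5 + 24*s^4 + 15*s^3 - 222*s^2 - 360*s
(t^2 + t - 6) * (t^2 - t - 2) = t^4 - 9*t^2 + 4*t + 12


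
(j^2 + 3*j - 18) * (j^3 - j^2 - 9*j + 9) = j^5 + 2*j^4 - 30*j^3 + 189*j - 162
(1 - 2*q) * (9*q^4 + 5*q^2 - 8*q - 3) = -18*q^5 + 9*q^4 - 10*q^3 + 21*q^2 - 2*q - 3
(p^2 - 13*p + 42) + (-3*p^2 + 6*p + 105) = -2*p^2 - 7*p + 147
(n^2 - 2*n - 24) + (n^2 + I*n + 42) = 2*n^2 - 2*n + I*n + 18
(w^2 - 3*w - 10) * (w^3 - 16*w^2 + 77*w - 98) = w^5 - 19*w^4 + 115*w^3 - 169*w^2 - 476*w + 980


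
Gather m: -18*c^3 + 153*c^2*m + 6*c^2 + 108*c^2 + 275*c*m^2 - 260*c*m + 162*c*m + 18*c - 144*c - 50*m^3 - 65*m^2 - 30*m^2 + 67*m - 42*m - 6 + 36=-18*c^3 + 114*c^2 - 126*c - 50*m^3 + m^2*(275*c - 95) + m*(153*c^2 - 98*c + 25) + 30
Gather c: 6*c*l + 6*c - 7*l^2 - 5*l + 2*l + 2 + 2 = c*(6*l + 6) - 7*l^2 - 3*l + 4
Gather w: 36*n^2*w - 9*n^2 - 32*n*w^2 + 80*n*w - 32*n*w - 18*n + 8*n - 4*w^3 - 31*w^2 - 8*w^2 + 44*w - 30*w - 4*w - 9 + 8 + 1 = -9*n^2 - 10*n - 4*w^3 + w^2*(-32*n - 39) + w*(36*n^2 + 48*n + 10)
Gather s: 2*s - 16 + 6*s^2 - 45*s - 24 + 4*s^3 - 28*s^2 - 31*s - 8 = 4*s^3 - 22*s^2 - 74*s - 48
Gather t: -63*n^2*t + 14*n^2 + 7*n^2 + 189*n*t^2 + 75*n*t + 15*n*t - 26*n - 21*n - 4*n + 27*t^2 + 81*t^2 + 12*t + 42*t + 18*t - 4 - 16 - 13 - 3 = 21*n^2 - 51*n + t^2*(189*n + 108) + t*(-63*n^2 + 90*n + 72) - 36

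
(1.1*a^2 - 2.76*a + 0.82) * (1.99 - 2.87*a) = -3.157*a^3 + 10.1102*a^2 - 7.8458*a + 1.6318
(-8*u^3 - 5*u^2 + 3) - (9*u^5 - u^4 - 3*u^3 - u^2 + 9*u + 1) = -9*u^5 + u^4 - 5*u^3 - 4*u^2 - 9*u + 2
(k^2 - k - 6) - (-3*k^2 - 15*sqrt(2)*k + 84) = 4*k^2 - k + 15*sqrt(2)*k - 90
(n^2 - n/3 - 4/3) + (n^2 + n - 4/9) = 2*n^2 + 2*n/3 - 16/9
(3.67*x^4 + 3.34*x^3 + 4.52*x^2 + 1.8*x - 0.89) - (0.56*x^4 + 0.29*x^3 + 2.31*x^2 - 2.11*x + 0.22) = 3.11*x^4 + 3.05*x^3 + 2.21*x^2 + 3.91*x - 1.11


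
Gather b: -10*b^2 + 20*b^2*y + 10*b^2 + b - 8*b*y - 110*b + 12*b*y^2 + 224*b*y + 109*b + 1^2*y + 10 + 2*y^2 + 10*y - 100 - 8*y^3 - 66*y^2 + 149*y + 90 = 20*b^2*y + b*(12*y^2 + 216*y) - 8*y^3 - 64*y^2 + 160*y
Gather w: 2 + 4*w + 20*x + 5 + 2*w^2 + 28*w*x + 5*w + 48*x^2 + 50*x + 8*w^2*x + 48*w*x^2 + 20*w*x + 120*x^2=w^2*(8*x + 2) + w*(48*x^2 + 48*x + 9) + 168*x^2 + 70*x + 7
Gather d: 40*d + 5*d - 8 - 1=45*d - 9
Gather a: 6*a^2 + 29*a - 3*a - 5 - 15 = 6*a^2 + 26*a - 20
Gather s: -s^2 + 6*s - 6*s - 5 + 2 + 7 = 4 - s^2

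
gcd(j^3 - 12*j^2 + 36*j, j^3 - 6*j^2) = j^2 - 6*j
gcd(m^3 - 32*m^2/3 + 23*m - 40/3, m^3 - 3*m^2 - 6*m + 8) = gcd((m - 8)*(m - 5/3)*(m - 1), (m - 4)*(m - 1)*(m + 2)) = m - 1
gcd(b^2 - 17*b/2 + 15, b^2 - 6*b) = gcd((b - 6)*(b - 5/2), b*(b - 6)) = b - 6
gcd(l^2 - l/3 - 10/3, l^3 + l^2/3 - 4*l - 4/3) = l - 2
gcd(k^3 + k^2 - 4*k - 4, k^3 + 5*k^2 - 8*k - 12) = k^2 - k - 2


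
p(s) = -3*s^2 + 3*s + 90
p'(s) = 3 - 6*s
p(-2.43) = 65.00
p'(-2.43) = 17.58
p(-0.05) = 89.84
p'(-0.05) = 3.30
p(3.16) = 69.52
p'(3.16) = -15.96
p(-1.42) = 79.69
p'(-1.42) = 11.52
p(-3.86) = 33.72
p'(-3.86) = 26.16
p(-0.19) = 89.32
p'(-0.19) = 4.14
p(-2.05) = 71.24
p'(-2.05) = 15.30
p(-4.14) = 26.16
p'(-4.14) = 27.84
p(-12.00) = -378.00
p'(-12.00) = 75.00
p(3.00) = 72.00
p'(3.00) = -15.00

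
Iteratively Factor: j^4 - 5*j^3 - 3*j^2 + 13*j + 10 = (j - 2)*(j^3 - 3*j^2 - 9*j - 5) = (j - 2)*(j + 1)*(j^2 - 4*j - 5) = (j - 2)*(j + 1)^2*(j - 5)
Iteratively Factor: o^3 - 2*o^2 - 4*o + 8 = (o - 2)*(o^2 - 4) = (o - 2)^2*(o + 2)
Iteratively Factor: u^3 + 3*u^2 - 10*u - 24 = (u - 3)*(u^2 + 6*u + 8) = (u - 3)*(u + 4)*(u + 2)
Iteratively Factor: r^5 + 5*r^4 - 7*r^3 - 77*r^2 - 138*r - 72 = (r + 3)*(r^4 + 2*r^3 - 13*r^2 - 38*r - 24) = (r + 2)*(r + 3)*(r^3 - 13*r - 12) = (r - 4)*(r + 2)*(r + 3)*(r^2 + 4*r + 3) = (r - 4)*(r + 2)*(r + 3)^2*(r + 1)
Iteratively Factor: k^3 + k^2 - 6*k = (k + 3)*(k^2 - 2*k) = k*(k + 3)*(k - 2)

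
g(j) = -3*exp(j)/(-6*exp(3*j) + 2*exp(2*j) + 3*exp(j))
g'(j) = -3*exp(j)/(-6*exp(3*j) + 2*exp(2*j) + 3*exp(j)) - 3*(18*exp(3*j) - 4*exp(2*j) - 3*exp(j))*exp(j)/(-6*exp(3*j) + 2*exp(2*j) + 3*exp(j))^2 = (6 - 36*exp(j))*exp(j)/(-6*exp(2*j) + 2*exp(j) + 3)^2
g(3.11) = 0.00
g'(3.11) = -0.00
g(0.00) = 3.00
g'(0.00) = -30.00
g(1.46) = 0.03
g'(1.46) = -0.06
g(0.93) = 0.10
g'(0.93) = -0.23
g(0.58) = 0.24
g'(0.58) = -0.66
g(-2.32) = -0.96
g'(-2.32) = 0.02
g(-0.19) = -5.45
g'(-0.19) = -64.81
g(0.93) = 0.10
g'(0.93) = -0.23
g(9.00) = 0.00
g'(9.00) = 0.00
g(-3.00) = -0.97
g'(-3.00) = 0.02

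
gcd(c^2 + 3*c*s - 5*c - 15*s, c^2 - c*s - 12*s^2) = c + 3*s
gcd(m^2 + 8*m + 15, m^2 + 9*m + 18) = m + 3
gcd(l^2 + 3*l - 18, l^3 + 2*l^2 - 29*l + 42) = l - 3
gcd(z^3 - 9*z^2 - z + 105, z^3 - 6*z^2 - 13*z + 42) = z^2 - 4*z - 21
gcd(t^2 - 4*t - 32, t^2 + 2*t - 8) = t + 4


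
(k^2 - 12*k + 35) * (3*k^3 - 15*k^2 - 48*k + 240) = 3*k^5 - 51*k^4 + 237*k^3 + 291*k^2 - 4560*k + 8400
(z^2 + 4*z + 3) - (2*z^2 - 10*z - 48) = -z^2 + 14*z + 51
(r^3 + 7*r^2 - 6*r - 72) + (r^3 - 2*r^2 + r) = 2*r^3 + 5*r^2 - 5*r - 72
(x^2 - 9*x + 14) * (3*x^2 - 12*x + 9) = 3*x^4 - 39*x^3 + 159*x^2 - 249*x + 126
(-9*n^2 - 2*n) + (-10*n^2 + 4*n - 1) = -19*n^2 + 2*n - 1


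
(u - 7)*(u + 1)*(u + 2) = u^3 - 4*u^2 - 19*u - 14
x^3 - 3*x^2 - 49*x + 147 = (x - 7)*(x - 3)*(x + 7)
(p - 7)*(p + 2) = p^2 - 5*p - 14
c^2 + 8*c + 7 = (c + 1)*(c + 7)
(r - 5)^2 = r^2 - 10*r + 25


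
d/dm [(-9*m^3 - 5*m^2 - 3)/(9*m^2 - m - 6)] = (-81*m^4 + 18*m^3 + 167*m^2 + 114*m - 3)/(81*m^4 - 18*m^3 - 107*m^2 + 12*m + 36)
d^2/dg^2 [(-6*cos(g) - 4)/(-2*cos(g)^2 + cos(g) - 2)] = -4*(3*(cos(2*g) - 1)^2/2 - 87*cos(g)/4 - 21*cos(2*g) + 19*cos(3*g)/4 + 29)*cos(g)/(-cos(g) + cos(2*g) + 3)^3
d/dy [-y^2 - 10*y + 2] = -2*y - 10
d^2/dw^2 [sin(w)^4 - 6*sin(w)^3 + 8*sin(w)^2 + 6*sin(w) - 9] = -16*sin(w)^4 + 54*sin(w)^3 - 20*sin(w)^2 - 42*sin(w) + 16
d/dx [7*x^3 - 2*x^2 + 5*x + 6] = 21*x^2 - 4*x + 5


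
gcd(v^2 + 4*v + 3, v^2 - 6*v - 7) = v + 1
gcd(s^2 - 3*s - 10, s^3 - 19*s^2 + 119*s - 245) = s - 5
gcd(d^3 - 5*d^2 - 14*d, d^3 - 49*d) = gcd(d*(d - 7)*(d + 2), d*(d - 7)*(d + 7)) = d^2 - 7*d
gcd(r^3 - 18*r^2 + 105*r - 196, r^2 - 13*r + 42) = r - 7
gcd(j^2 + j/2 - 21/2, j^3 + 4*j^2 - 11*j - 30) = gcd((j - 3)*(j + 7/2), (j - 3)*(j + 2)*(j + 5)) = j - 3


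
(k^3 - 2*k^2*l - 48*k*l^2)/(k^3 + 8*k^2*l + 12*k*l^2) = (k - 8*l)/(k + 2*l)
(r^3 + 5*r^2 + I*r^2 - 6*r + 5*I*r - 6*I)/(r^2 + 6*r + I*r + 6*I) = r - 1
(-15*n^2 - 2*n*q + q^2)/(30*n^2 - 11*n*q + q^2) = (3*n + q)/(-6*n + q)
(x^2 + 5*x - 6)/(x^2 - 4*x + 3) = (x + 6)/(x - 3)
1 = 1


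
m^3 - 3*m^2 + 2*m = m*(m - 2)*(m - 1)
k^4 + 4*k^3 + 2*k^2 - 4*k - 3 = (k - 1)*(k + 1)^2*(k + 3)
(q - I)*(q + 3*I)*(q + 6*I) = q^3 + 8*I*q^2 - 9*q + 18*I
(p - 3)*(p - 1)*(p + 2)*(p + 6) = p^4 + 4*p^3 - 17*p^2 - 24*p + 36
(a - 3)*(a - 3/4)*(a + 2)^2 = a^4 + a^3/4 - 35*a^2/4 - 6*a + 9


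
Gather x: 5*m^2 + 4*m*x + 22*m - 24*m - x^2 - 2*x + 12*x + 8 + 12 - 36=5*m^2 - 2*m - x^2 + x*(4*m + 10) - 16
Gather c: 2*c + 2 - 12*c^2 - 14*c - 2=-12*c^2 - 12*c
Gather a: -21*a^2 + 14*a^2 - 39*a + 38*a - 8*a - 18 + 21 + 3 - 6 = -7*a^2 - 9*a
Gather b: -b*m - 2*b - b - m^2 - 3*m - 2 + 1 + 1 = b*(-m - 3) - m^2 - 3*m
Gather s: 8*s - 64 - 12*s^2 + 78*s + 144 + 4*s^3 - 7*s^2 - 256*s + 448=4*s^3 - 19*s^2 - 170*s + 528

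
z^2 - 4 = (z - 2)*(z + 2)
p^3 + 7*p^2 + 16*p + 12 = (p + 2)^2*(p + 3)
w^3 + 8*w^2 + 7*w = w*(w + 1)*(w + 7)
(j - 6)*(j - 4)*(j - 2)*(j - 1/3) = j^4 - 37*j^3/3 + 48*j^2 - 188*j/3 + 16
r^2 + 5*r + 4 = (r + 1)*(r + 4)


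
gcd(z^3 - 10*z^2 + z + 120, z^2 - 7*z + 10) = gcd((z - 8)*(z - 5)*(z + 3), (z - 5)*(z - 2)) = z - 5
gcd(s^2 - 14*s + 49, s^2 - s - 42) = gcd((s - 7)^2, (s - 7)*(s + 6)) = s - 7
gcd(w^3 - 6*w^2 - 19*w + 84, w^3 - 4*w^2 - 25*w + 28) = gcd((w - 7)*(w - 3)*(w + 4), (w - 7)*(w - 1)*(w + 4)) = w^2 - 3*w - 28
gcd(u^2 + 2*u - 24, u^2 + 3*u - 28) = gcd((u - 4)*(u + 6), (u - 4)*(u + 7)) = u - 4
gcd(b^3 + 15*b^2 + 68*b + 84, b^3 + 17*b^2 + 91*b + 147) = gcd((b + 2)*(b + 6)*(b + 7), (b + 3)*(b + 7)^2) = b + 7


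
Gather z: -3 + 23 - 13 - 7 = 0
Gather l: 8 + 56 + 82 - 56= 90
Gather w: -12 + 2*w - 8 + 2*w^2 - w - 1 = 2*w^2 + w - 21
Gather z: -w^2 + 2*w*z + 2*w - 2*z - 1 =-w^2 + 2*w + z*(2*w - 2) - 1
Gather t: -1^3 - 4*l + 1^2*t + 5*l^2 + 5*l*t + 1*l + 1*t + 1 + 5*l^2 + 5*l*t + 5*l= 10*l^2 + 2*l + t*(10*l + 2)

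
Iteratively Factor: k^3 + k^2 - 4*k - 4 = (k + 1)*(k^2 - 4) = (k + 1)*(k + 2)*(k - 2)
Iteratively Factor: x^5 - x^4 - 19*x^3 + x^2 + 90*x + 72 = (x + 2)*(x^4 - 3*x^3 - 13*x^2 + 27*x + 36) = (x + 2)*(x + 3)*(x^3 - 6*x^2 + 5*x + 12) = (x - 3)*(x + 2)*(x + 3)*(x^2 - 3*x - 4) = (x - 4)*(x - 3)*(x + 2)*(x + 3)*(x + 1)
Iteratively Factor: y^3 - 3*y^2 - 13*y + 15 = (y - 1)*(y^2 - 2*y - 15) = (y - 5)*(y - 1)*(y + 3)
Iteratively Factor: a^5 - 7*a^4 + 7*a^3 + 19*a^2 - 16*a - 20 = (a - 5)*(a^4 - 2*a^3 - 3*a^2 + 4*a + 4) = (a - 5)*(a - 2)*(a^3 - 3*a - 2) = (a - 5)*(a - 2)*(a + 1)*(a^2 - a - 2) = (a - 5)*(a - 2)^2*(a + 1)*(a + 1)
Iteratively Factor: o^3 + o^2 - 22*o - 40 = (o + 2)*(o^2 - o - 20) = (o + 2)*(o + 4)*(o - 5)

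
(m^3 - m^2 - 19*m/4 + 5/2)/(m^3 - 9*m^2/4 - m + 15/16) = 4*(m + 2)/(4*m + 3)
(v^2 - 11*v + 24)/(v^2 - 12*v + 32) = (v - 3)/(v - 4)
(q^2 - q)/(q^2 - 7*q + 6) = q/(q - 6)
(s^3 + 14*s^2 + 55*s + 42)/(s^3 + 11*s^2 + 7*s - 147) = (s^2 + 7*s + 6)/(s^2 + 4*s - 21)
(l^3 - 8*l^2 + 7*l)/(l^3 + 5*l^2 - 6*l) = (l - 7)/(l + 6)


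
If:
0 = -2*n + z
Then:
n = z/2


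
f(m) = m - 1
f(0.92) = -0.08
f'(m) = 1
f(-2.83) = -3.83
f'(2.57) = 1.00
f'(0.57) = 1.00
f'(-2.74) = 1.00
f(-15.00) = -16.00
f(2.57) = 1.57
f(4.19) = 3.19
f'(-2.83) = 1.00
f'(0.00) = 1.00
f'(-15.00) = 1.00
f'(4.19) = 1.00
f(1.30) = 0.30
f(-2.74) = -3.74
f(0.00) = -1.00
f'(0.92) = 1.00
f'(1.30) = 1.00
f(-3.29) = -4.29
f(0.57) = -0.43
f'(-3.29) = 1.00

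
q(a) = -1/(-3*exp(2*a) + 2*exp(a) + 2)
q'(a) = -(6*exp(2*a) - 2*exp(a))/(-3*exp(2*a) + 2*exp(a) + 2)^2 = (2 - 6*exp(a))*exp(a)/(-3*exp(2*a) + 2*exp(a) + 2)^2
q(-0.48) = -0.48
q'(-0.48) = -0.24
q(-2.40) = -0.46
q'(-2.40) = 0.03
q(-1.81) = -0.45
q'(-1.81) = 0.03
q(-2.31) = -0.46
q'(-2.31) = 0.03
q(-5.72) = -0.50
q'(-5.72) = 0.00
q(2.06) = 0.01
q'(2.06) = -0.01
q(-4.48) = -0.49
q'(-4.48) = 0.01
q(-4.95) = -0.50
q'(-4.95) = 0.00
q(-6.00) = -0.50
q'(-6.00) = 0.00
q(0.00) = -1.00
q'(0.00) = -4.00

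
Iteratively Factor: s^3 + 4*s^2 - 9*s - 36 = (s + 3)*(s^2 + s - 12) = (s - 3)*(s + 3)*(s + 4)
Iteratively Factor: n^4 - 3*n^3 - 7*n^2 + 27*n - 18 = (n - 3)*(n^3 - 7*n + 6) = (n - 3)*(n + 3)*(n^2 - 3*n + 2) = (n - 3)*(n - 1)*(n + 3)*(n - 2)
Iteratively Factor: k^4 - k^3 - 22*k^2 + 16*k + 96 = (k - 4)*(k^3 + 3*k^2 - 10*k - 24) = (k - 4)*(k + 2)*(k^2 + k - 12) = (k - 4)*(k - 3)*(k + 2)*(k + 4)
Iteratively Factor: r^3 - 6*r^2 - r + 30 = (r - 5)*(r^2 - r - 6) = (r - 5)*(r - 3)*(r + 2)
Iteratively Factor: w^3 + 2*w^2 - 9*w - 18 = (w + 2)*(w^2 - 9) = (w + 2)*(w + 3)*(w - 3)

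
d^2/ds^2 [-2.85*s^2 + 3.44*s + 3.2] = -5.70000000000000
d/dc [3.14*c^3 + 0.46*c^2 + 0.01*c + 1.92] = 9.42*c^2 + 0.92*c + 0.01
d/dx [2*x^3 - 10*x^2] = 2*x*(3*x - 10)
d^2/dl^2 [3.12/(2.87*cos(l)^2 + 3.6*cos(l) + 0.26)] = (-102.796512*(1 - cos(l)^2)^2 - 96.70752*cos(l)^3 - 82.5208799999999*cos(l)^2 + 196.33536*cos(l) + 179.010624)/(2.87*cos(l)^2 + 3.6*cos(l) + 0.26)^3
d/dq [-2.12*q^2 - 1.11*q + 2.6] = -4.24*q - 1.11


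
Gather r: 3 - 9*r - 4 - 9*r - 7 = -18*r - 8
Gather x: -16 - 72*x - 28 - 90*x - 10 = -162*x - 54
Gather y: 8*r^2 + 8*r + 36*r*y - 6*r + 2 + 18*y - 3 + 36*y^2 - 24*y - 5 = 8*r^2 + 2*r + 36*y^2 + y*(36*r - 6) - 6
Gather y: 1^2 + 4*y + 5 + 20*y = 24*y + 6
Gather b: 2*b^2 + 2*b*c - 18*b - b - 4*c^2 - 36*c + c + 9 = 2*b^2 + b*(2*c - 19) - 4*c^2 - 35*c + 9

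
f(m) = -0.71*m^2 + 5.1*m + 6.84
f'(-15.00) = 26.40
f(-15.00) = -229.41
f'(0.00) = 5.10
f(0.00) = 6.84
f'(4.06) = -0.67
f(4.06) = 15.84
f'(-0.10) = 5.24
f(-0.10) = 6.32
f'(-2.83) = 9.12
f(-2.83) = -13.28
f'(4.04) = -0.64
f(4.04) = 15.86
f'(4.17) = -0.82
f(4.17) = 15.76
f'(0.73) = 4.06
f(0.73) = 10.18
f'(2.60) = 1.41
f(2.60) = 15.30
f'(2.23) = 1.93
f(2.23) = 14.68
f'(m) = 5.1 - 1.42*m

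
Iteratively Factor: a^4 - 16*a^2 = (a - 4)*(a^3 + 4*a^2) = (a - 4)*(a + 4)*(a^2) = a*(a - 4)*(a + 4)*(a)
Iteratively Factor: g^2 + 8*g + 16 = (g + 4)*(g + 4)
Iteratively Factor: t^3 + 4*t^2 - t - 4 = (t + 1)*(t^2 + 3*t - 4) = (t - 1)*(t + 1)*(t + 4)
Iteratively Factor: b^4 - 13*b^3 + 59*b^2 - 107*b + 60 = (b - 1)*(b^3 - 12*b^2 + 47*b - 60) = (b - 5)*(b - 1)*(b^2 - 7*b + 12) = (b - 5)*(b - 4)*(b - 1)*(b - 3)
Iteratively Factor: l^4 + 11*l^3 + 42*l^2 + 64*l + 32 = (l + 1)*(l^3 + 10*l^2 + 32*l + 32) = (l + 1)*(l + 2)*(l^2 + 8*l + 16) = (l + 1)*(l + 2)*(l + 4)*(l + 4)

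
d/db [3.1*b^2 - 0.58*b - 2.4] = 6.2*b - 0.58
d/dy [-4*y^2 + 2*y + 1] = 2 - 8*y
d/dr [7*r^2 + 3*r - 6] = 14*r + 3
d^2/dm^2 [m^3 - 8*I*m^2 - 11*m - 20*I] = 6*m - 16*I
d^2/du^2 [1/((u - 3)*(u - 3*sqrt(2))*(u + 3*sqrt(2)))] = 6*(2*u^4 - 8*u^3 - 9*u^2 + 162)/(u^9 - 9*u^8 - 27*u^7 + 459*u^6 - 486*u^5 - 7290*u^4 + 20412*u^3 + 26244*u^2 - 157464*u + 157464)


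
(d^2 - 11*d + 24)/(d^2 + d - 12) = (d - 8)/(d + 4)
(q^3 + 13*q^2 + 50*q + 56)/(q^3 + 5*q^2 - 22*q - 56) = (q + 4)/(q - 4)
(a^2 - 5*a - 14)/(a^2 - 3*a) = (a^2 - 5*a - 14)/(a*(a - 3))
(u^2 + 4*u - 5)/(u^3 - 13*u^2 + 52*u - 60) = (u^2 + 4*u - 5)/(u^3 - 13*u^2 + 52*u - 60)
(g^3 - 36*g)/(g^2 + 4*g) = (g^2 - 36)/(g + 4)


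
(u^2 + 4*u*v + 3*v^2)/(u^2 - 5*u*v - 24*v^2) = (u + v)/(u - 8*v)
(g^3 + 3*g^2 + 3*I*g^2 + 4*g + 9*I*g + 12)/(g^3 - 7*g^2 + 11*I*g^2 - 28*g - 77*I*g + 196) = (g^2 + g*(3 - I) - 3*I)/(g^2 + 7*g*(-1 + I) - 49*I)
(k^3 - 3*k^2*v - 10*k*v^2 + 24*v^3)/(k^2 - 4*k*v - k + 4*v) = (k^2 + k*v - 6*v^2)/(k - 1)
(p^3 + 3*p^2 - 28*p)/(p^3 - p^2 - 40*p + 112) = p/(p - 4)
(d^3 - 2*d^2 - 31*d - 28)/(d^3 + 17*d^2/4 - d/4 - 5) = 4*(d^2 - 6*d - 7)/(4*d^2 + d - 5)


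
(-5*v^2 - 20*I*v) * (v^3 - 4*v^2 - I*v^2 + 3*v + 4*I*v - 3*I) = -5*v^5 + 20*v^4 - 15*I*v^4 - 35*v^3 + 60*I*v^3 + 80*v^2 - 45*I*v^2 - 60*v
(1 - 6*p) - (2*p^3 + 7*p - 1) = -2*p^3 - 13*p + 2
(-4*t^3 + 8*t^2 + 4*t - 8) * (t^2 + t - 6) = -4*t^5 + 4*t^4 + 36*t^3 - 52*t^2 - 32*t + 48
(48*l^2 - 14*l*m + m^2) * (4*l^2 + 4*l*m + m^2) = 192*l^4 + 136*l^3*m - 4*l^2*m^2 - 10*l*m^3 + m^4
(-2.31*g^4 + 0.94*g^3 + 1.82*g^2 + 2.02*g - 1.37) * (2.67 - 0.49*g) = 1.1319*g^5 - 6.6283*g^4 + 1.618*g^3 + 3.8696*g^2 + 6.0647*g - 3.6579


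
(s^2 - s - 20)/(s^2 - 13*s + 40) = (s + 4)/(s - 8)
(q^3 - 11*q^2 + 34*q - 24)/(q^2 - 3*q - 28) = (-q^3 + 11*q^2 - 34*q + 24)/(-q^2 + 3*q + 28)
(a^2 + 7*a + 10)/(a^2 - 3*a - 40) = (a + 2)/(a - 8)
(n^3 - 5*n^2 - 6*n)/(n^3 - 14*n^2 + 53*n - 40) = n*(n^2 - 5*n - 6)/(n^3 - 14*n^2 + 53*n - 40)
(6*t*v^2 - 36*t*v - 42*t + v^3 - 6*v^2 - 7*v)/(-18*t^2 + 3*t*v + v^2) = (-v^2 + 6*v + 7)/(3*t - v)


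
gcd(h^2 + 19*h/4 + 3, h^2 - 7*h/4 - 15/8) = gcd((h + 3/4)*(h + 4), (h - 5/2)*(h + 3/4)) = h + 3/4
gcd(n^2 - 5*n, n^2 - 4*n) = n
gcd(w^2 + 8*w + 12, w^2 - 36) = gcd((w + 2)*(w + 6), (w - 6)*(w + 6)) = w + 6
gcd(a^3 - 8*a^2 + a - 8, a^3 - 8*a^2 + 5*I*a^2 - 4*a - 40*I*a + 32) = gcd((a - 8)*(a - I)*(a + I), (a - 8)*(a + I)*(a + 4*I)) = a^2 + a*(-8 + I) - 8*I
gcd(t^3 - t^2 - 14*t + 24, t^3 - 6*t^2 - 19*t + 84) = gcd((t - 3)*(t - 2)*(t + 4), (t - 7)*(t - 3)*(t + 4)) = t^2 + t - 12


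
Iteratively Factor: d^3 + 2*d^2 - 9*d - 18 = (d + 3)*(d^2 - d - 6) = (d - 3)*(d + 3)*(d + 2)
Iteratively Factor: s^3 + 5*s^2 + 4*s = (s + 4)*(s^2 + s) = (s + 1)*(s + 4)*(s)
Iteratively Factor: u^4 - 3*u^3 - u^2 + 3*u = (u - 3)*(u^3 - u) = (u - 3)*(u + 1)*(u^2 - u) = u*(u - 3)*(u + 1)*(u - 1)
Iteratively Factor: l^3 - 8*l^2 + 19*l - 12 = (l - 4)*(l^2 - 4*l + 3) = (l - 4)*(l - 3)*(l - 1)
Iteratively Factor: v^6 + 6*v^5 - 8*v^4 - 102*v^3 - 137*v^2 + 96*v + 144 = (v + 1)*(v^5 + 5*v^4 - 13*v^3 - 89*v^2 - 48*v + 144) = (v + 1)*(v + 4)*(v^4 + v^3 - 17*v^2 - 21*v + 36) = (v - 1)*(v + 1)*(v + 4)*(v^3 + 2*v^2 - 15*v - 36) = (v - 1)*(v + 1)*(v + 3)*(v + 4)*(v^2 - v - 12) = (v - 1)*(v + 1)*(v + 3)^2*(v + 4)*(v - 4)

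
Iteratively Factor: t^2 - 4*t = (t - 4)*(t)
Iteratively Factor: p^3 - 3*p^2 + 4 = (p + 1)*(p^2 - 4*p + 4) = (p - 2)*(p + 1)*(p - 2)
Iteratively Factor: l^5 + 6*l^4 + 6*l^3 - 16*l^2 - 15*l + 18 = (l - 1)*(l^4 + 7*l^3 + 13*l^2 - 3*l - 18) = (l - 1)*(l + 3)*(l^3 + 4*l^2 + l - 6) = (l - 1)*(l + 3)^2*(l^2 + l - 2) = (l - 1)^2*(l + 3)^2*(l + 2)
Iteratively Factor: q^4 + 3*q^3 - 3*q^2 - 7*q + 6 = (q - 1)*(q^3 + 4*q^2 + q - 6) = (q - 1)^2*(q^2 + 5*q + 6) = (q - 1)^2*(q + 3)*(q + 2)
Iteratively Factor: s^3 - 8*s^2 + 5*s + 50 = (s - 5)*(s^2 - 3*s - 10) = (s - 5)^2*(s + 2)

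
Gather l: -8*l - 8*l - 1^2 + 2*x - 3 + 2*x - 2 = -16*l + 4*x - 6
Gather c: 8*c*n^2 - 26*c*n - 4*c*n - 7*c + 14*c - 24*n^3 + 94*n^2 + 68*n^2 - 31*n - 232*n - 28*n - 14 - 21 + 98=c*(8*n^2 - 30*n + 7) - 24*n^3 + 162*n^2 - 291*n + 63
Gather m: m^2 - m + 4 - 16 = m^2 - m - 12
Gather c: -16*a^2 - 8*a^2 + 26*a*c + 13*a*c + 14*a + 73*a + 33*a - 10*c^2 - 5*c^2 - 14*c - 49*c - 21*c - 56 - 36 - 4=-24*a^2 + 120*a - 15*c^2 + c*(39*a - 84) - 96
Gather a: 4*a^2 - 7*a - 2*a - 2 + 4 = 4*a^2 - 9*a + 2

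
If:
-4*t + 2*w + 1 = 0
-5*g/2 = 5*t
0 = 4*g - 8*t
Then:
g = 0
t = 0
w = -1/2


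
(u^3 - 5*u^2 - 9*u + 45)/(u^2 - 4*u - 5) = (u^2 - 9)/(u + 1)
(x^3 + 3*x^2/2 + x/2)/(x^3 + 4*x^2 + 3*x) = (x + 1/2)/(x + 3)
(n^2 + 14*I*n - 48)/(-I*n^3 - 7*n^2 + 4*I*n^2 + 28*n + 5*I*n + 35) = (I*n^2 - 14*n - 48*I)/(n^3 - n^2*(4 + 7*I) + n*(-5 + 28*I) + 35*I)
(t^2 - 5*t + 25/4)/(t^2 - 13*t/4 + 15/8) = 2*(2*t - 5)/(4*t - 3)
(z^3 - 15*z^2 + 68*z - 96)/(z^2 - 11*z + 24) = z - 4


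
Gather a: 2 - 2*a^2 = 2 - 2*a^2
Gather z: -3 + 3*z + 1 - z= 2*z - 2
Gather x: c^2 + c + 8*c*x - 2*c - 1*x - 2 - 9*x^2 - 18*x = c^2 - c - 9*x^2 + x*(8*c - 19) - 2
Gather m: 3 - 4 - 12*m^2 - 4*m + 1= -12*m^2 - 4*m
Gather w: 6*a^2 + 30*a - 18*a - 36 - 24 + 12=6*a^2 + 12*a - 48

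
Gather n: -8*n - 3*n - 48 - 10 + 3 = -11*n - 55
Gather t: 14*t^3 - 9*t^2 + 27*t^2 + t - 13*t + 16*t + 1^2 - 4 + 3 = 14*t^3 + 18*t^2 + 4*t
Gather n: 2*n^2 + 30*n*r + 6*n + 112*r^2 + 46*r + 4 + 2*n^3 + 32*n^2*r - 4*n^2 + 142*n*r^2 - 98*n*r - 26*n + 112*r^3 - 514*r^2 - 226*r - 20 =2*n^3 + n^2*(32*r - 2) + n*(142*r^2 - 68*r - 20) + 112*r^3 - 402*r^2 - 180*r - 16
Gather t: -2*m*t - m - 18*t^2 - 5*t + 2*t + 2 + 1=-m - 18*t^2 + t*(-2*m - 3) + 3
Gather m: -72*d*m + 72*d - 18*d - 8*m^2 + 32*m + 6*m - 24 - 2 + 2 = 54*d - 8*m^2 + m*(38 - 72*d) - 24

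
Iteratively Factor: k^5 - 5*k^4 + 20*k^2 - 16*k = (k)*(k^4 - 5*k^3 + 20*k - 16) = k*(k - 1)*(k^3 - 4*k^2 - 4*k + 16) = k*(k - 4)*(k - 1)*(k^2 - 4) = k*(k - 4)*(k - 1)*(k + 2)*(k - 2)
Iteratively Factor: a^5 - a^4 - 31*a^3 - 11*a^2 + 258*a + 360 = (a + 2)*(a^4 - 3*a^3 - 25*a^2 + 39*a + 180) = (a - 4)*(a + 2)*(a^3 + a^2 - 21*a - 45) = (a - 4)*(a + 2)*(a + 3)*(a^2 - 2*a - 15) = (a - 5)*(a - 4)*(a + 2)*(a + 3)*(a + 3)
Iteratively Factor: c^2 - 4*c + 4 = (c - 2)*(c - 2)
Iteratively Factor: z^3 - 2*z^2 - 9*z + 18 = (z + 3)*(z^2 - 5*z + 6) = (z - 3)*(z + 3)*(z - 2)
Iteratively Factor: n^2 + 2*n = (n + 2)*(n)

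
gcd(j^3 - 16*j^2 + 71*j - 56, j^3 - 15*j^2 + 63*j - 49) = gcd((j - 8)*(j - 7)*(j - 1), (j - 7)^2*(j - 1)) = j^2 - 8*j + 7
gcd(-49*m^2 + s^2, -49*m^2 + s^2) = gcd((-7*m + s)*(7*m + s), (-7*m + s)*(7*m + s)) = -49*m^2 + s^2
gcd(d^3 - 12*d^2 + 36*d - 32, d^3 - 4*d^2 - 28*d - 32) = d - 8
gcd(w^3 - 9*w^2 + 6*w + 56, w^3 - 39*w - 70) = w^2 - 5*w - 14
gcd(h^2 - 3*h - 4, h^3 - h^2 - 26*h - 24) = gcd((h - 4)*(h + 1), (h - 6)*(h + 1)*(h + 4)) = h + 1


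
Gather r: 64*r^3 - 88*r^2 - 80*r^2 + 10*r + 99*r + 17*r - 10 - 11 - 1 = 64*r^3 - 168*r^2 + 126*r - 22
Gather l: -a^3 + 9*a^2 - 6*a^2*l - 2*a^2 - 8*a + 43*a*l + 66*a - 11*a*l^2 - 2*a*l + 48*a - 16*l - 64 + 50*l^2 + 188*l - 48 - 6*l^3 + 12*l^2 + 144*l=-a^3 + 7*a^2 + 106*a - 6*l^3 + l^2*(62 - 11*a) + l*(-6*a^2 + 41*a + 316) - 112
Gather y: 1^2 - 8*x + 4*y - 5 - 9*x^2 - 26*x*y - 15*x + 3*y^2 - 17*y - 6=-9*x^2 - 23*x + 3*y^2 + y*(-26*x - 13) - 10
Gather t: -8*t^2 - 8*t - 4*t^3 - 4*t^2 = -4*t^3 - 12*t^2 - 8*t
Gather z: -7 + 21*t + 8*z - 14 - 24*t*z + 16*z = 21*t + z*(24 - 24*t) - 21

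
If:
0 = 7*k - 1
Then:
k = 1/7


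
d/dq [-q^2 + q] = 1 - 2*q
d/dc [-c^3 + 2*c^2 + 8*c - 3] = -3*c^2 + 4*c + 8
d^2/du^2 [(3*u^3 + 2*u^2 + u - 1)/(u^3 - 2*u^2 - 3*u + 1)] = 4*(4*u^6 + 15*u^5 - 6*u^4 + 15*u^3 - 12*u^2 - 3)/(u^9 - 6*u^8 + 3*u^7 + 31*u^6 - 21*u^5 - 60*u^4 + 12*u^3 + 21*u^2 - 9*u + 1)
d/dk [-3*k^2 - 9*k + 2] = -6*k - 9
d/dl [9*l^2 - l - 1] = 18*l - 1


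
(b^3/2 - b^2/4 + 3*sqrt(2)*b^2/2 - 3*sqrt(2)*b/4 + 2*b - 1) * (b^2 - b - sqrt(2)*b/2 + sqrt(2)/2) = b^5/2 - 3*b^4/4 + 5*sqrt(2)*b^4/4 - 15*sqrt(2)*b^3/8 + 3*b^3/4 - 3*b^2/4 - 3*sqrt(2)*b^2/8 + b/4 + 3*sqrt(2)*b/2 - sqrt(2)/2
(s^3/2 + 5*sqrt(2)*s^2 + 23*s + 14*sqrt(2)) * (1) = s^3/2 + 5*sqrt(2)*s^2 + 23*s + 14*sqrt(2)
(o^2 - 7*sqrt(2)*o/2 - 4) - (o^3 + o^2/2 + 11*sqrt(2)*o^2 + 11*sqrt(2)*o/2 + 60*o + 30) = -o^3 - 11*sqrt(2)*o^2 + o^2/2 - 60*o - 9*sqrt(2)*o - 34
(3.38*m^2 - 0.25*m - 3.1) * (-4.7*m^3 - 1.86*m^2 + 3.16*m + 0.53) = -15.886*m^5 - 5.1118*m^4 + 25.7158*m^3 + 6.7674*m^2 - 9.9285*m - 1.643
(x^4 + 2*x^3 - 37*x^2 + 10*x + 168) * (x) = x^5 + 2*x^4 - 37*x^3 + 10*x^2 + 168*x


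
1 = 1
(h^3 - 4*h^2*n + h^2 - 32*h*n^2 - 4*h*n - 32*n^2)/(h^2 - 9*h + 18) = (h^3 - 4*h^2*n + h^2 - 32*h*n^2 - 4*h*n - 32*n^2)/(h^2 - 9*h + 18)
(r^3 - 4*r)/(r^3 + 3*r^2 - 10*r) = (r + 2)/(r + 5)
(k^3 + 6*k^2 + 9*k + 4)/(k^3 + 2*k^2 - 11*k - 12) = (k + 1)/(k - 3)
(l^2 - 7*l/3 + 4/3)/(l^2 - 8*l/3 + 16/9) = 3*(l - 1)/(3*l - 4)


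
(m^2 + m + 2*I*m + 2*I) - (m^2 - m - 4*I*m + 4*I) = 2*m + 6*I*m - 2*I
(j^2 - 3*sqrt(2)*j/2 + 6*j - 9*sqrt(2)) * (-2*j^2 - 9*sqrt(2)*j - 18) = -2*j^4 - 12*j^3 - 6*sqrt(2)*j^3 - 36*sqrt(2)*j^2 + 9*j^2 + 27*sqrt(2)*j + 54*j + 162*sqrt(2)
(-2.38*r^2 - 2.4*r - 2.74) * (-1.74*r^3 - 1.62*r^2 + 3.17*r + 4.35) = 4.1412*r^5 + 8.0316*r^4 + 1.111*r^3 - 13.5222*r^2 - 19.1258*r - 11.919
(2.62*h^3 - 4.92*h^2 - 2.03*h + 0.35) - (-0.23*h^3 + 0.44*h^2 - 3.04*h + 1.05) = 2.85*h^3 - 5.36*h^2 + 1.01*h - 0.7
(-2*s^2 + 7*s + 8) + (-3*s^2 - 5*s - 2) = -5*s^2 + 2*s + 6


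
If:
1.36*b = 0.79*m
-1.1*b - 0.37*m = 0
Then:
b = 0.00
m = 0.00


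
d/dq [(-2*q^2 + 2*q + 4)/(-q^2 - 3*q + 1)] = 2*(4*q^2 + 2*q + 7)/(q^4 + 6*q^3 + 7*q^2 - 6*q + 1)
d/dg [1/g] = -1/g^2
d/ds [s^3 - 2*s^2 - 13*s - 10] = 3*s^2 - 4*s - 13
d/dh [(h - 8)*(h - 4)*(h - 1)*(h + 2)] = 4*h^3 - 33*h^2 + 36*h + 56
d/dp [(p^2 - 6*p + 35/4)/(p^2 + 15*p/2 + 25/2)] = 3*(36*p^2 + 20*p - 375)/(2*(4*p^4 + 60*p^3 + 325*p^2 + 750*p + 625))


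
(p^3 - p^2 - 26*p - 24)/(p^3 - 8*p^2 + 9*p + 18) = (p + 4)/(p - 3)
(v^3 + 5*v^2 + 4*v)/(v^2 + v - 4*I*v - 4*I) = v*(v + 4)/(v - 4*I)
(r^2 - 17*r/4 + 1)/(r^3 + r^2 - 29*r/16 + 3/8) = 4*(r - 4)/(4*r^2 + 5*r - 6)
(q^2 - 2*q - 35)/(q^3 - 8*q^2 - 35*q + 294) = (q + 5)/(q^2 - q - 42)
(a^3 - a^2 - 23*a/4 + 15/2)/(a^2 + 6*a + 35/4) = (2*a^2 - 7*a + 6)/(2*a + 7)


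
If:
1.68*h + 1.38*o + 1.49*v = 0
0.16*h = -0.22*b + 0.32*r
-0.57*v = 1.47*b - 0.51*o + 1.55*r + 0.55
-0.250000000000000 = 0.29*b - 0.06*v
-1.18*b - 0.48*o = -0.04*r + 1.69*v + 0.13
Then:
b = -0.71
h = 0.30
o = -1.16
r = -0.34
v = 0.74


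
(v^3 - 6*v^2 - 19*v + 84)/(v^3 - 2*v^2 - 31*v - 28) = (v - 3)/(v + 1)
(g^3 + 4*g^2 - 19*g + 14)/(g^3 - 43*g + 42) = (g - 2)/(g - 6)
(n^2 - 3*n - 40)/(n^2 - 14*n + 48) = (n + 5)/(n - 6)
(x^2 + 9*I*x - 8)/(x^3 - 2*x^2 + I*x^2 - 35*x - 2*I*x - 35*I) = (x + 8*I)/(x^2 - 2*x - 35)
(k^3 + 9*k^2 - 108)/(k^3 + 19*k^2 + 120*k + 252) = (k - 3)/(k + 7)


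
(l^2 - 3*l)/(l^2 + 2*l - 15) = l/(l + 5)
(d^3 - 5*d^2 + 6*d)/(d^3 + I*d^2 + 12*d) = (d^2 - 5*d + 6)/(d^2 + I*d + 12)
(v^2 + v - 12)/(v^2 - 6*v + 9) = (v + 4)/(v - 3)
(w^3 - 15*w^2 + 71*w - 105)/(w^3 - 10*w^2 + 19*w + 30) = (w^2 - 10*w + 21)/(w^2 - 5*w - 6)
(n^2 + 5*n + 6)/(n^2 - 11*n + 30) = (n^2 + 5*n + 6)/(n^2 - 11*n + 30)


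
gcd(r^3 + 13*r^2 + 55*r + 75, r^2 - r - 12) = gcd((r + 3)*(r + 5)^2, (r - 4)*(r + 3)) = r + 3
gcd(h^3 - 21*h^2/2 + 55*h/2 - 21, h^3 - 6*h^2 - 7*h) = h - 7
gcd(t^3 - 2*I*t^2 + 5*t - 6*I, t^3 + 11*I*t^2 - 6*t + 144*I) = t - 3*I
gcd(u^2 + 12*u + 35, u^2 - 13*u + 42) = 1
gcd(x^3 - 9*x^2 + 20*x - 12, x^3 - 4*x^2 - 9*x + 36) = 1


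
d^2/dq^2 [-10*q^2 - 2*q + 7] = -20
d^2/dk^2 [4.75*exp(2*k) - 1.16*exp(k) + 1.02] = (19.0*exp(k) - 1.16)*exp(k)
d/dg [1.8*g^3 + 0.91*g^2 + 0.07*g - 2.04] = 5.4*g^2 + 1.82*g + 0.07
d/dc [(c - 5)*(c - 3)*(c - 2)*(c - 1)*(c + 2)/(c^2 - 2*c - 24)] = (3*c^6 - 26*c^5 - 47*c^4 + 788*c^3 - 1318*c^2 - 1128*c + 2328)/(c^4 - 4*c^3 - 44*c^2 + 96*c + 576)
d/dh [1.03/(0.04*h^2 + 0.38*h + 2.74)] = (-0.0824*h - 0.3914)/(0.04*h^2 + 0.38*h + 2.74)^2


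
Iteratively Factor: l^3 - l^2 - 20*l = (l + 4)*(l^2 - 5*l) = l*(l + 4)*(l - 5)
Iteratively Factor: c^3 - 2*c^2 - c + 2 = (c - 2)*(c^2 - 1) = (c - 2)*(c - 1)*(c + 1)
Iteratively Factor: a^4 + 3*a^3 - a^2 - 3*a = (a - 1)*(a^3 + 4*a^2 + 3*a) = (a - 1)*(a + 1)*(a^2 + 3*a) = a*(a - 1)*(a + 1)*(a + 3)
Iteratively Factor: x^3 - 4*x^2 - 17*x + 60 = (x - 3)*(x^2 - x - 20) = (x - 5)*(x - 3)*(x + 4)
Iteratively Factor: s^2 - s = (s)*(s - 1)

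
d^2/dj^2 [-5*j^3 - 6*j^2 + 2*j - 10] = -30*j - 12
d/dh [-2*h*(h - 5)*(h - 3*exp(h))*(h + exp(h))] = 4*h^3*exp(h) - 8*h^3 + 12*h^2*exp(2*h) - 8*h^2*exp(h) + 30*h^2 - 48*h*exp(2*h) - 40*h*exp(h) - 30*exp(2*h)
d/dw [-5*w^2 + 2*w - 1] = 2 - 10*w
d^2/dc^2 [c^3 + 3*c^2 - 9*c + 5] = 6*c + 6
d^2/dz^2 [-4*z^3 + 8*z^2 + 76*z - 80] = 16 - 24*z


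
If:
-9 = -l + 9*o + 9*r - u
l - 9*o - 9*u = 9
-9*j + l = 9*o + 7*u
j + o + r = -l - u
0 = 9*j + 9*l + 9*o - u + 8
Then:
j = 49/45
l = -12/25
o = -109/75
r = 4/9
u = 2/5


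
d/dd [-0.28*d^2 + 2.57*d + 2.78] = 2.57 - 0.56*d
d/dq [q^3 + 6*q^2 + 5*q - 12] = 3*q^2 + 12*q + 5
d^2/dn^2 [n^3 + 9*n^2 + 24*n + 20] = 6*n + 18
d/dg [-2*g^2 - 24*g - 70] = -4*g - 24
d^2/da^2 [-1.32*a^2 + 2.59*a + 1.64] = -2.64000000000000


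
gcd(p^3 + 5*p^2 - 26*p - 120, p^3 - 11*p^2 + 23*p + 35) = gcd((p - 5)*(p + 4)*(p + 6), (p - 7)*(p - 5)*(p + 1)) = p - 5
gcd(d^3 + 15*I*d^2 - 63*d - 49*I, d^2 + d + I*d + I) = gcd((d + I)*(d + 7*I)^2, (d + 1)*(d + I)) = d + I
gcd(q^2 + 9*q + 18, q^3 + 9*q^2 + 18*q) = q^2 + 9*q + 18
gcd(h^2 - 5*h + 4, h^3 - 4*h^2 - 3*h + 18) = 1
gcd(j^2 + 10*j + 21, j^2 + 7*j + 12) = j + 3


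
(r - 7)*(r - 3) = r^2 - 10*r + 21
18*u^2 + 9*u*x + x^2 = (3*u + x)*(6*u + x)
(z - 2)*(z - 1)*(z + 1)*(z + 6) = z^4 + 4*z^3 - 13*z^2 - 4*z + 12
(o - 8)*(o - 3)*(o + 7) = o^3 - 4*o^2 - 53*o + 168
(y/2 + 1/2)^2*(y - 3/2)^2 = y^4/4 - y^3/4 - 11*y^2/16 + 3*y/8 + 9/16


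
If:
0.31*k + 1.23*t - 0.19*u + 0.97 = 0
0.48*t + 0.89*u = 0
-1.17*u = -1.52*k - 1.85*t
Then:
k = 1.92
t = -1.17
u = 0.63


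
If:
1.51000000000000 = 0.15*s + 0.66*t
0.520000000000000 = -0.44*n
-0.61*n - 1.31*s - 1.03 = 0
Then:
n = -1.18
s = -0.24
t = 2.34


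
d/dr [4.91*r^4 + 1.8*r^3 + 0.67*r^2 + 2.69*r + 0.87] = 19.64*r^3 + 5.4*r^2 + 1.34*r + 2.69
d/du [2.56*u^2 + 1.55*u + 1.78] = 5.12*u + 1.55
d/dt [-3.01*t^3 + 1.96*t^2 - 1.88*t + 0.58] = -9.03*t^2 + 3.92*t - 1.88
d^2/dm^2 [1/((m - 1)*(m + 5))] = 2*((m - 1)^2 + (m - 1)*(m + 5) + (m + 5)^2)/((m - 1)^3*(m + 5)^3)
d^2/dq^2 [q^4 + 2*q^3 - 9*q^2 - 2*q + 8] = 12*q^2 + 12*q - 18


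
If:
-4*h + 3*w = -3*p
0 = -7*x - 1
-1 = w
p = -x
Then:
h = -9/14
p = 1/7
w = -1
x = -1/7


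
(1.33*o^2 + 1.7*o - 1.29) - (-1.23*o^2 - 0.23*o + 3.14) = 2.56*o^2 + 1.93*o - 4.43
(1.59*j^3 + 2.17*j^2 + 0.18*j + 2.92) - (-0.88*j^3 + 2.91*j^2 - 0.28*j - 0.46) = 2.47*j^3 - 0.74*j^2 + 0.46*j + 3.38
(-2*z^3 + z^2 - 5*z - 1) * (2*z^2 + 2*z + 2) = -4*z^5 - 2*z^4 - 12*z^3 - 10*z^2 - 12*z - 2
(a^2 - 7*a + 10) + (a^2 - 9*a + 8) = 2*a^2 - 16*a + 18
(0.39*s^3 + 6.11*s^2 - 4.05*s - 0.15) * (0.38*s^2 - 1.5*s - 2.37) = 0.1482*s^5 + 1.7368*s^4 - 11.6283*s^3 - 8.4627*s^2 + 9.8235*s + 0.3555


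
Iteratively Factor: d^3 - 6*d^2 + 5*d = (d - 1)*(d^2 - 5*d) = (d - 5)*(d - 1)*(d)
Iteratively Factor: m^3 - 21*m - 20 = (m + 4)*(m^2 - 4*m - 5) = (m + 1)*(m + 4)*(m - 5)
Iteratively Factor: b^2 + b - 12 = (b - 3)*(b + 4)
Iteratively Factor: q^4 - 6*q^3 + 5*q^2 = (q)*(q^3 - 6*q^2 + 5*q) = q*(q - 5)*(q^2 - q) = q*(q - 5)*(q - 1)*(q)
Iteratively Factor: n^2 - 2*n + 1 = (n - 1)*(n - 1)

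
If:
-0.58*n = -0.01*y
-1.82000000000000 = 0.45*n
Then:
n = -4.04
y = -234.58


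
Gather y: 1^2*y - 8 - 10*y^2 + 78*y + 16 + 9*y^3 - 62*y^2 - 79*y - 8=9*y^3 - 72*y^2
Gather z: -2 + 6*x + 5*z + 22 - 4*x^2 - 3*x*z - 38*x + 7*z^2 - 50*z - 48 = -4*x^2 - 32*x + 7*z^2 + z*(-3*x - 45) - 28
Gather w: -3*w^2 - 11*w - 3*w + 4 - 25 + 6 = -3*w^2 - 14*w - 15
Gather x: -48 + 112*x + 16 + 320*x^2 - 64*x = 320*x^2 + 48*x - 32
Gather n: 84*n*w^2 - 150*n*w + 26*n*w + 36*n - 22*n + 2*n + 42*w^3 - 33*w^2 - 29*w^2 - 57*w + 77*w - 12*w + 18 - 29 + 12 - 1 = n*(84*w^2 - 124*w + 16) + 42*w^3 - 62*w^2 + 8*w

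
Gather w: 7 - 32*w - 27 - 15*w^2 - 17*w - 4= -15*w^2 - 49*w - 24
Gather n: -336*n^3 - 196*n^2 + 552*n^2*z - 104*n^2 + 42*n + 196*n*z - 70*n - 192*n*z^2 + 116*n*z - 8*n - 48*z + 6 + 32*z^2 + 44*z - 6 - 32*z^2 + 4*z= -336*n^3 + n^2*(552*z - 300) + n*(-192*z^2 + 312*z - 36)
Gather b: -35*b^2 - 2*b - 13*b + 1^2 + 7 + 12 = -35*b^2 - 15*b + 20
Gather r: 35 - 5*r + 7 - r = 42 - 6*r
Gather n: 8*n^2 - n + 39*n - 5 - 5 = 8*n^2 + 38*n - 10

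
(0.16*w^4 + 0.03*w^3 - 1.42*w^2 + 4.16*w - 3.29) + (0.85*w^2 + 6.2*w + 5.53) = 0.16*w^4 + 0.03*w^3 - 0.57*w^2 + 10.36*w + 2.24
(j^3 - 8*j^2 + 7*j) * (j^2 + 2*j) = j^5 - 6*j^4 - 9*j^3 + 14*j^2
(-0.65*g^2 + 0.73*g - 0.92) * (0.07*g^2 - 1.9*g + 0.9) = -0.0455*g^4 + 1.2861*g^3 - 2.0364*g^2 + 2.405*g - 0.828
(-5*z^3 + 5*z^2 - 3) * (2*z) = -10*z^4 + 10*z^3 - 6*z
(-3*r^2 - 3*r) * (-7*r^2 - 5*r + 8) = 21*r^4 + 36*r^3 - 9*r^2 - 24*r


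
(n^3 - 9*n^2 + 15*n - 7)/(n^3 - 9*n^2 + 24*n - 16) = (n^2 - 8*n + 7)/(n^2 - 8*n + 16)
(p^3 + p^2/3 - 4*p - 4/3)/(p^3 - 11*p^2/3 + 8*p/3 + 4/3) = (p + 2)/(p - 2)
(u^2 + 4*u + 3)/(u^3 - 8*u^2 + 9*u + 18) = (u + 3)/(u^2 - 9*u + 18)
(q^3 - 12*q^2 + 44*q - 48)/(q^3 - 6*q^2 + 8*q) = (q - 6)/q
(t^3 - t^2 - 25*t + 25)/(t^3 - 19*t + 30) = (t^2 - 6*t + 5)/(t^2 - 5*t + 6)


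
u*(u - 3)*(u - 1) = u^3 - 4*u^2 + 3*u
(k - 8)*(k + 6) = k^2 - 2*k - 48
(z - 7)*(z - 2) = z^2 - 9*z + 14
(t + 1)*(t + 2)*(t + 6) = t^3 + 9*t^2 + 20*t + 12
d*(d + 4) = d^2 + 4*d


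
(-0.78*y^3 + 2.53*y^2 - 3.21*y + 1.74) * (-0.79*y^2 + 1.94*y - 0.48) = 0.6162*y^5 - 3.5119*y^4 + 7.8185*y^3 - 8.8164*y^2 + 4.9164*y - 0.8352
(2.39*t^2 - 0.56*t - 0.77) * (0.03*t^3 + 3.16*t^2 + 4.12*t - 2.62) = 0.0717*t^5 + 7.5356*t^4 + 8.0541*t^3 - 11.0022*t^2 - 1.7052*t + 2.0174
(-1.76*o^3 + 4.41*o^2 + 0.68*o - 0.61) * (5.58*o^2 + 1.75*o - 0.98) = -9.8208*o^5 + 21.5278*o^4 + 13.2367*o^3 - 6.5356*o^2 - 1.7339*o + 0.5978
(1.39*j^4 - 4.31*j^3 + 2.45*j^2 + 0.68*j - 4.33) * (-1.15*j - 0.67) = -1.5985*j^5 + 4.0252*j^4 + 0.0701999999999998*j^3 - 2.4235*j^2 + 4.5239*j + 2.9011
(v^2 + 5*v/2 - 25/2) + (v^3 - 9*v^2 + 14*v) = v^3 - 8*v^2 + 33*v/2 - 25/2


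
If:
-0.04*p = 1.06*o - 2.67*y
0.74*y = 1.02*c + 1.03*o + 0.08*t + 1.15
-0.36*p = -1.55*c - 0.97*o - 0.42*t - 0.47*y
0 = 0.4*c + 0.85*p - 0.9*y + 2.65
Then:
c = -1.89165669405214*y - 1.46382219313854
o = 2.44532019189253*y + 0.0916524360818905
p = 1.94901491484807*y - 2.4287895561701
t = 1.8851253785485*y + 3.10870784796208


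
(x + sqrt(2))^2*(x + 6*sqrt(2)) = x^3 + 8*sqrt(2)*x^2 + 26*x + 12*sqrt(2)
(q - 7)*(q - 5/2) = q^2 - 19*q/2 + 35/2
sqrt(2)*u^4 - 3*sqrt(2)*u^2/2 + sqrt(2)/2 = (u - 1)*(u - sqrt(2)/2)*(u + sqrt(2)/2)*(sqrt(2)*u + sqrt(2))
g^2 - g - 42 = (g - 7)*(g + 6)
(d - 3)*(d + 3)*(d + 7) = d^3 + 7*d^2 - 9*d - 63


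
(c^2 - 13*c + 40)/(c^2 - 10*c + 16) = (c - 5)/(c - 2)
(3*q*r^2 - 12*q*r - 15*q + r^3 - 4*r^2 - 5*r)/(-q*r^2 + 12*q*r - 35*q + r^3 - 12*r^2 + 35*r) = (-3*q*r - 3*q - r^2 - r)/(q*r - 7*q - r^2 + 7*r)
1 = 1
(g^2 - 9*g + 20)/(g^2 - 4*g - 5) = (g - 4)/(g + 1)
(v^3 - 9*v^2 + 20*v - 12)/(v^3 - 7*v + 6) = (v - 6)/(v + 3)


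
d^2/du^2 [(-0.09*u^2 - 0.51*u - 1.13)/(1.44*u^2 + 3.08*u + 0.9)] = (-2.22044604925031e-16*u^4 - 1.316736*u^3 - 13.359168*u^2 - 26.104896*u - 15.828664)/(2.985984*u^6 + 19.160064*u^5 + 46.579968*u^4 + 53.168192*u^3 + 29.11248*u^2 + 7.4844*u + 0.729)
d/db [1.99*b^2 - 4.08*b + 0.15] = 3.98*b - 4.08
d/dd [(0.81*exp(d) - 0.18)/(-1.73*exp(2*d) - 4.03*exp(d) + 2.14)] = (1.4013*exp(2*d) - 0.6228*exp(d) + 1.008)*exp(d)/(2.9929*exp(4*d) + 13.9438*exp(3*d) + 8.8365*exp(2*d) - 17.2484*exp(d) + 4.5796)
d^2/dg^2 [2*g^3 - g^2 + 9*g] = 12*g - 2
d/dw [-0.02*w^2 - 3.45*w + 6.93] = -0.04*w - 3.45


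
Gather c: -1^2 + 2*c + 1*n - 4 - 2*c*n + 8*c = c*(10 - 2*n) + n - 5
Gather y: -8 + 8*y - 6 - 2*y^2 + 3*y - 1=-2*y^2 + 11*y - 15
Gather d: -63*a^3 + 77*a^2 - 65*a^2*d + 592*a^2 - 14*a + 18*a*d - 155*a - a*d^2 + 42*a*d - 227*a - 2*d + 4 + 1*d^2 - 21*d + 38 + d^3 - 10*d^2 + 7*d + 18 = -63*a^3 + 669*a^2 - 396*a + d^3 + d^2*(-a - 9) + d*(-65*a^2 + 60*a - 16) + 60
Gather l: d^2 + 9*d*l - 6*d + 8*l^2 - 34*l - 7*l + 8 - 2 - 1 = d^2 - 6*d + 8*l^2 + l*(9*d - 41) + 5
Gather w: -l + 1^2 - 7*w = -l - 7*w + 1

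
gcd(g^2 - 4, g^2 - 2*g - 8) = g + 2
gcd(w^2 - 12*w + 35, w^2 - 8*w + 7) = w - 7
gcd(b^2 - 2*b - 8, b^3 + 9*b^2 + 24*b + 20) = b + 2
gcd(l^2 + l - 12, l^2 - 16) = l + 4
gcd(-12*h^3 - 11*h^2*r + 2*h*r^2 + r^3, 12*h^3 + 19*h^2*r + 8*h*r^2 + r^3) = 4*h^2 + 5*h*r + r^2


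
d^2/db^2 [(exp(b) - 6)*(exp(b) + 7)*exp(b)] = (9*exp(2*b) + 4*exp(b) - 42)*exp(b)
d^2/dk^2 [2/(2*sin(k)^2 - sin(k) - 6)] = 2*(16*sin(k)^4 - 6*sin(k)^3 + 25*sin(k)^2 + 6*sin(k) - 26)/(sin(k) + cos(2*k) + 5)^3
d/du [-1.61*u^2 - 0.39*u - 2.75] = -3.22*u - 0.39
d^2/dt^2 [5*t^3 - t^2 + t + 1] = 30*t - 2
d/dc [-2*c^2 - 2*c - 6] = -4*c - 2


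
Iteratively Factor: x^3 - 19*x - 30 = (x + 3)*(x^2 - 3*x - 10) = (x - 5)*(x + 3)*(x + 2)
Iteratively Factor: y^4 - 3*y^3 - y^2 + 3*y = (y)*(y^3 - 3*y^2 - y + 3) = y*(y + 1)*(y^2 - 4*y + 3) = y*(y - 3)*(y + 1)*(y - 1)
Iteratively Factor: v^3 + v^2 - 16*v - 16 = (v + 1)*(v^2 - 16) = (v - 4)*(v + 1)*(v + 4)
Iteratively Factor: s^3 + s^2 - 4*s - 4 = (s + 2)*(s^2 - s - 2) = (s + 1)*(s + 2)*(s - 2)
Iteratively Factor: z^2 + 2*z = (z + 2)*(z)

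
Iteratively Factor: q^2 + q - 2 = (q + 2)*(q - 1)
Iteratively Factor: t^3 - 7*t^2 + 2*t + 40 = (t - 4)*(t^2 - 3*t - 10) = (t - 4)*(t + 2)*(t - 5)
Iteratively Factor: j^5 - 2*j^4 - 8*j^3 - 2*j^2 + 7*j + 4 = (j + 1)*(j^4 - 3*j^3 - 5*j^2 + 3*j + 4) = (j + 1)^2*(j^3 - 4*j^2 - j + 4) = (j - 4)*(j + 1)^2*(j^2 - 1) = (j - 4)*(j + 1)^3*(j - 1)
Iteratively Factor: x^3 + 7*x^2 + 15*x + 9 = (x + 1)*(x^2 + 6*x + 9) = (x + 1)*(x + 3)*(x + 3)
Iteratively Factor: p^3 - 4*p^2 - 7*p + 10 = (p - 5)*(p^2 + p - 2) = (p - 5)*(p + 2)*(p - 1)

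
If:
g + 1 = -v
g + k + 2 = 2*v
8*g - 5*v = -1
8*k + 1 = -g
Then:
No Solution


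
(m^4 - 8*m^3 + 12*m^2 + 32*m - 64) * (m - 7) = m^5 - 15*m^4 + 68*m^3 - 52*m^2 - 288*m + 448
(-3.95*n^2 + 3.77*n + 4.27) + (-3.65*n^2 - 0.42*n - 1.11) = -7.6*n^2 + 3.35*n + 3.16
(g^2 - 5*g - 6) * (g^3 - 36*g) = g^5 - 5*g^4 - 42*g^3 + 180*g^2 + 216*g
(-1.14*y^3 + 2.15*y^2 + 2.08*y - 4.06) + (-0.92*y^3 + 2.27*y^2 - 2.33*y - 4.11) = -2.06*y^3 + 4.42*y^2 - 0.25*y - 8.17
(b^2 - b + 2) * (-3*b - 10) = -3*b^3 - 7*b^2 + 4*b - 20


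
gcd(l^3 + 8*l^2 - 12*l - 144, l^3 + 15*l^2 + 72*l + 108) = l^2 + 12*l + 36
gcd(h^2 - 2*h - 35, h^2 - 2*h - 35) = h^2 - 2*h - 35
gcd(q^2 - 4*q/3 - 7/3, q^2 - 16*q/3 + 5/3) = 1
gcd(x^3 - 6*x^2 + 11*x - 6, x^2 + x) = 1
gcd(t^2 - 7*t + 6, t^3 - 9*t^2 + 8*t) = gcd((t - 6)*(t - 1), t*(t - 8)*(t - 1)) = t - 1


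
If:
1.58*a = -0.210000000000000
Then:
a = -0.13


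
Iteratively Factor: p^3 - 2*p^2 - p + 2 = (p - 2)*(p^2 - 1) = (p - 2)*(p + 1)*(p - 1)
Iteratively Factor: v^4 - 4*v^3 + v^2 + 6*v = (v - 2)*(v^3 - 2*v^2 - 3*v) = (v - 2)*(v + 1)*(v^2 - 3*v) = (v - 3)*(v - 2)*(v + 1)*(v)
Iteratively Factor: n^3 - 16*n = (n - 4)*(n^2 + 4*n) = (n - 4)*(n + 4)*(n)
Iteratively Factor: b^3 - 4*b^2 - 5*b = (b)*(b^2 - 4*b - 5) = b*(b + 1)*(b - 5)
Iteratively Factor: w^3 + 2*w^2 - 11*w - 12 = (w + 4)*(w^2 - 2*w - 3) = (w + 1)*(w + 4)*(w - 3)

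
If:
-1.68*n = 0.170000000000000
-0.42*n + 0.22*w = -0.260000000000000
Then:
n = -0.10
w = -1.38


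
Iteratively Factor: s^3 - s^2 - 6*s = (s + 2)*(s^2 - 3*s) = s*(s + 2)*(s - 3)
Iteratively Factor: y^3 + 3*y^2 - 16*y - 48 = (y + 3)*(y^2 - 16) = (y - 4)*(y + 3)*(y + 4)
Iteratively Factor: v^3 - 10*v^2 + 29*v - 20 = (v - 4)*(v^2 - 6*v + 5) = (v - 4)*(v - 1)*(v - 5)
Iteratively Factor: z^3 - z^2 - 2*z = (z)*(z^2 - z - 2) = z*(z - 2)*(z + 1)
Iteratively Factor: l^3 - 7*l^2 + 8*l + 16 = (l - 4)*(l^2 - 3*l - 4) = (l - 4)^2*(l + 1)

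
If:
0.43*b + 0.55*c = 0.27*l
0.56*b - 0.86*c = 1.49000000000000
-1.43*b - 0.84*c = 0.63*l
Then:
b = 0.96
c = -1.10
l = -0.72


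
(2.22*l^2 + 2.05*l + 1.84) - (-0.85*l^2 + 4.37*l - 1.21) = 3.07*l^2 - 2.32*l + 3.05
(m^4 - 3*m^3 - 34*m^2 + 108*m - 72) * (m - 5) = m^5 - 8*m^4 - 19*m^3 + 278*m^2 - 612*m + 360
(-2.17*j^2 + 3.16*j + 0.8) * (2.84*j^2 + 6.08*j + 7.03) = -6.1628*j^4 - 4.2192*j^3 + 6.2297*j^2 + 27.0788*j + 5.624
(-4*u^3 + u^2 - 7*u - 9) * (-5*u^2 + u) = 20*u^5 - 9*u^4 + 36*u^3 + 38*u^2 - 9*u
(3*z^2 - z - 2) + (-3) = 3*z^2 - z - 5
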